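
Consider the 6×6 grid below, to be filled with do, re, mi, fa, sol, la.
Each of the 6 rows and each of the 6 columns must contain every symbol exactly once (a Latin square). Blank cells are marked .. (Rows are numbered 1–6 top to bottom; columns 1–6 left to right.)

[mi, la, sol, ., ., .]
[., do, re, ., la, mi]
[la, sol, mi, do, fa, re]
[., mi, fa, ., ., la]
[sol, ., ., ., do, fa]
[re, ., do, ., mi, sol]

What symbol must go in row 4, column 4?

re

Row 1, column 5: row 1 has {mi, sol, la} and column 5 has {do, mi, fa, la}, leaving only re.
Row 1, column 4: row 1 has {re, mi, sol, la} and column 4 has {do}, leaving only fa.
Row 1, column 6: row 1 has {re, mi, fa, sol, la} and column 6 has {re, mi, fa, sol, la}, leaving only do.
Row 2, column 1: row 2 has {do, re, mi, la} and column 1 has {re, mi, sol, la}, leaving only fa.
Row 2, column 4: row 2 has {do, re, mi, fa, la} and column 4 has {do, fa}, leaving only sol.
Row 4 already has {mi, fa, la} and column 4 already has {do, fa, sol}, so row 4, column 4 must be re.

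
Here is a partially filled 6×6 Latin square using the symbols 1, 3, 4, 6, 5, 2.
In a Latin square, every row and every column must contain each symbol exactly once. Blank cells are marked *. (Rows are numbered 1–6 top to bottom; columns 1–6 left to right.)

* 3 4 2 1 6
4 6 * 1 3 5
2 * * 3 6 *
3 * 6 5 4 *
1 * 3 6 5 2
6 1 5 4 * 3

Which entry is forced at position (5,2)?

Row 5 already has {1, 3, 6, 5, 2} and column 2 already has {1, 3, 6}, so row 5, column 2 must be 4.

4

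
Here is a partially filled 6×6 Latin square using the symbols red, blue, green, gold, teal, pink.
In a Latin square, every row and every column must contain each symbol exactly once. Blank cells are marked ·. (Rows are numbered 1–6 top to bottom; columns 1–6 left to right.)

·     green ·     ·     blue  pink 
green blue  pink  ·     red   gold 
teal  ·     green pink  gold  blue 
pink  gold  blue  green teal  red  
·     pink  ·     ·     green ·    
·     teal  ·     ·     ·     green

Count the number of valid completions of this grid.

4

Row 1, column 1: eliminating its row and column leaves {red, gold}.
Row 1, column 3: eliminating its row and column leaves {red, gold, teal}.
Row 1, column 4: eliminating its row and column leaves {red, gold, teal}.
Row 2, column 4: eliminating its row and column leaves {teal}.
Row 3, column 2: eliminating its row and column leaves {red}.
Row 5, column 1: eliminating its row and column leaves {red, blue, gold}.
Row 5, column 3: eliminating its row and column leaves {red, gold, teal}.
Row 5, column 4: eliminating its row and column leaves {red, blue, gold, teal}.
Row 5, column 6: eliminating its row and column leaves {teal}.
Row 6, column 1: eliminating its row and column leaves {red, blue, gold}.
Row 6, column 3: eliminating its row and column leaves {red, gold}.
Row 6, column 4: eliminating its row and column leaves {red, blue, gold}.
Row 6, column 5: eliminating its row and column leaves {pink}.
Enumerating the assignments across these blanks that avoid any row or column repeat gives 4 completions.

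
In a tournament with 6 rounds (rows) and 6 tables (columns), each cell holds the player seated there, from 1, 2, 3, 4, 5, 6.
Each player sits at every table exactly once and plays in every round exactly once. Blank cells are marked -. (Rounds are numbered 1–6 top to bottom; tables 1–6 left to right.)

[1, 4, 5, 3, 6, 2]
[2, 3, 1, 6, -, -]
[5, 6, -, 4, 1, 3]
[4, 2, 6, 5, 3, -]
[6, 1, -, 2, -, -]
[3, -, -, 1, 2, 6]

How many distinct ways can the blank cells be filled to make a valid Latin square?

2

Round 2, table 5: eliminating its round and table leaves {4, 5}.
Round 2, table 6: eliminating its round and table leaves {4, 5}.
Round 3, table 3: eliminating its round and table leaves {2}.
Round 4, table 6: eliminating its round and table leaves {1}.
Round 5, table 3: eliminating its round and table leaves {3, 4}.
Round 5, table 5: eliminating its round and table leaves {4, 5}.
Round 5, table 6: eliminating its round and table leaves {4, 5}.
Round 6, table 2: eliminating its round and table leaves {5}.
Round 6, table 3: eliminating its round and table leaves {4}.
Enumerating the assignments across these blanks that avoid any round or table repeat gives 2 completions.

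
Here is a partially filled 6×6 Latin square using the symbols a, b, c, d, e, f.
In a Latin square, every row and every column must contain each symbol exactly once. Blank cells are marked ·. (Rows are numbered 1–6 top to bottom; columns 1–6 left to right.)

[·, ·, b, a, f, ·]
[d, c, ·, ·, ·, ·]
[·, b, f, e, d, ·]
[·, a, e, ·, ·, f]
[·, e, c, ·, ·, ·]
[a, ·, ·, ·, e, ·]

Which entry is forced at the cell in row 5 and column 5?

a

Row 1, column 2: row 1 has {a, b, f} and column 2 has {a, b, c, e}, leaving only d.
Row 2, column 3: row 2 has {c, d} and column 3 has {b, c, e, f}, leaving only a.
Row 2, column 5: row 2 has {a, c, d} and column 5 has {d, e, f}, leaving only b.
Row 5 already has {c, e} and column 5 already has {b, d, e, f}, so row 5, column 5 must be a.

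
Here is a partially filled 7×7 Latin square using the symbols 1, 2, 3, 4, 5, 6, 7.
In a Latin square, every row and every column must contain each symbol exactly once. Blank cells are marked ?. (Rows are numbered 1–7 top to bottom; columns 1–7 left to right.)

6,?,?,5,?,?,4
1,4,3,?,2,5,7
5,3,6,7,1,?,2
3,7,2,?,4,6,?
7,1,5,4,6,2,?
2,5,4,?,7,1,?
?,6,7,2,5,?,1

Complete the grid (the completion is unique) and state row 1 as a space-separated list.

6 2 1 5 3 7 4

Row 1, column 2: row 1 has {4, 5, 6} and column 2 has {1, 3, 4, 5, 6, 7}, leaving only 2.
Row 1, column 3: row 1 has {2, 4, 5, 6} and column 3 has {2, 3, 4, 5, 6, 7}, leaving only 1.
Row 1, column 5: row 1 has {1, 2, 4, 5, 6} and column 5 has {1, 2, 4, 5, 6, 7}, leaving only 3.
Row 1, column 6: row 1 has {1, 2, 3, 4, 5, 6} and column 6 has {1, 2, 5, 6}, leaving only 7.
So row 1 reads: 6 2 1 5 3 7 4.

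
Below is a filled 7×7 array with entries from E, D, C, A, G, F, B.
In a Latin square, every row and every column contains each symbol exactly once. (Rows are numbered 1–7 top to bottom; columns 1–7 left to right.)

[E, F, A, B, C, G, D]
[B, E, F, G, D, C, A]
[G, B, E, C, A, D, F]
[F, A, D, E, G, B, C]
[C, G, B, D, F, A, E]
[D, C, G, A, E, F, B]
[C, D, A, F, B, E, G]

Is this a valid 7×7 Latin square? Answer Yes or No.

Every row is a permutation, but column 3 contains A twice (at rows 1 and 7).

No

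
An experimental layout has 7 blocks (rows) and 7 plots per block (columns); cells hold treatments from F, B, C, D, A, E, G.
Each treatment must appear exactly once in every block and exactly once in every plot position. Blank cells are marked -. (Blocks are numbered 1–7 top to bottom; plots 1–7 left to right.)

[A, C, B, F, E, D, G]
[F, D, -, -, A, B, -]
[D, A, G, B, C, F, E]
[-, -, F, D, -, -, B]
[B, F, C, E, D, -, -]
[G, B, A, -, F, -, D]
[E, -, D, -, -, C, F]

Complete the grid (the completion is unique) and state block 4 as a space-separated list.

Block 4, plot 1: block 4 has {F, B, D} and plot 1 has {F, B, D, A, E, G}, leaving only C.
Block 4, plot 5: block 4 has {F, B, C, D} and plot 5 has {F, C, D, A, E}, leaving only G.
Block 4, plot 2: block 4 has {F, B, C, D, G} and plot 2 has {F, B, C, D, A}, leaving only E.
Block 4, plot 6: block 4 has {F, B, C, D, E, G} and plot 6 has {F, B, C, D}, leaving only A.
So block 4 reads: C E F D G A B.

C E F D G A B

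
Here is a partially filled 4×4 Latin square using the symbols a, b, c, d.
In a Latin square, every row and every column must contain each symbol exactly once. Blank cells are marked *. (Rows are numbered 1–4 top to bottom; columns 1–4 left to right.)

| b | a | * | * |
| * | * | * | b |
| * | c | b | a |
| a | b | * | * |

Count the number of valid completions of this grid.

Row 1, column 3: eliminating its row and column leaves {c, d}.
Row 1, column 4: eliminating its row and column leaves {c, d}.
Row 2, column 1: eliminating its row and column leaves {c, d}.
Row 2, column 2: eliminating its row and column leaves {d}.
Row 2, column 3: eliminating its row and column leaves {a, c, d}.
Row 3, column 1: eliminating its row and column leaves {d}.
Row 4, column 3: eliminating its row and column leaves {c, d}.
Row 4, column 4: eliminating its row and column leaves {c, d}.
Enumerating the assignments across these blanks that avoid any row or column repeat gives 2 completions.

2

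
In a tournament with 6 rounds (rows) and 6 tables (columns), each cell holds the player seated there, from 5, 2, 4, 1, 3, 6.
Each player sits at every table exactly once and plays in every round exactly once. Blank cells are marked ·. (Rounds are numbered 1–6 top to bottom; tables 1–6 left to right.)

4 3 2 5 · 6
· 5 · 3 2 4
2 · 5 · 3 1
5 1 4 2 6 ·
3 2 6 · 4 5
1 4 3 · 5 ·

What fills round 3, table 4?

4

Round 1, table 5: round 1 has {5, 2, 4, 3, 6} and table 5 has {5, 2, 4, 3, 6}, leaving only 1.
Round 2, table 1: round 2 has {5, 2, 4, 3} and table 1 has {5, 2, 4, 1, 3}, leaving only 6.
Round 2, table 3: round 2 has {5, 2, 4, 3, 6} and table 3 has {5, 2, 4, 3, 6}, leaving only 1.
Round 3, table 2: round 3 has {5, 2, 1, 3} and table 2 has {5, 2, 4, 1, 3}, leaving only 6.
Round 3 already has {5, 2, 1, 3, 6} and table 4 already has {5, 2, 3}, so round 3, table 4 must be 4.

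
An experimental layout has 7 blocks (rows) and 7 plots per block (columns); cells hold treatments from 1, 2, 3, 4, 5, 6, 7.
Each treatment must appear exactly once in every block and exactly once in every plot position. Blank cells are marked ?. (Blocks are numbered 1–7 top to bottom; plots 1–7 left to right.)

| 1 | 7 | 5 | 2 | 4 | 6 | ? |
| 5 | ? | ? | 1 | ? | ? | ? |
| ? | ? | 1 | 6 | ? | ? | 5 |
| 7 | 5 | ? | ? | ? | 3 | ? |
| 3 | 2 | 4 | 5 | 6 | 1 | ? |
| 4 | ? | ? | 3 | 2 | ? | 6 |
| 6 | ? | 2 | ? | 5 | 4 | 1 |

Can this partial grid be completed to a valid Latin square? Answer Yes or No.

Yes

No block or plot among the givens repeats a symbol, and propagating forced cells runs into no contradiction.
One valid completion exists (for instance, 1 7 5 2 4 6 3 / 5 6 3 1 7 2 4 / 2 4 1 6 3 7 5 / 7 5 6 4 1 3 2 / 3 2 4 5 6 1 7 / 4 1 7 3 2 5 6 / 6 3 2 7 5 4 1).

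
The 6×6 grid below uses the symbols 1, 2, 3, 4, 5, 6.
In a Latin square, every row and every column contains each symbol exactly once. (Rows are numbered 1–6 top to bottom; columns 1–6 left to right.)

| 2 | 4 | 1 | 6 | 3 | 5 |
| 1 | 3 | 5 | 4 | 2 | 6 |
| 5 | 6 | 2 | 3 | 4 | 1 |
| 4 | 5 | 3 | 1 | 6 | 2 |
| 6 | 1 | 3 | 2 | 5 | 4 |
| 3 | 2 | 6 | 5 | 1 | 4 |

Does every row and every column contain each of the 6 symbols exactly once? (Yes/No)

Every row is a permutation, but column 6 contains 4 twice (at rows 5 and 6).

No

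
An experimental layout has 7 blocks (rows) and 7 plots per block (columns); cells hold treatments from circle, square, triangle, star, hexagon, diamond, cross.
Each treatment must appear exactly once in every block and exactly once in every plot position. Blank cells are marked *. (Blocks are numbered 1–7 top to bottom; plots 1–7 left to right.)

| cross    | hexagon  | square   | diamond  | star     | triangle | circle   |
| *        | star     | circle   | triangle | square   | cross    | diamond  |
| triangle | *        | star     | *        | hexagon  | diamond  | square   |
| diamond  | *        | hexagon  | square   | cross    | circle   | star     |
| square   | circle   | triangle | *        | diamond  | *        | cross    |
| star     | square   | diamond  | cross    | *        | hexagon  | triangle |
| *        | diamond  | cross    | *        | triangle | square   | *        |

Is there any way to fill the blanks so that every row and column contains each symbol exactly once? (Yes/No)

No block or plot among the givens repeats a symbol, and propagating forced cells runs into no contradiction.
One valid completion exists (for instance, cross hexagon square diamond star triangle circle / hexagon star circle triangle square cross diamond / triangle cross star circle hexagon diamond square / diamond triangle hexagon square cross circle star / square circle triangle hexagon diamond star cross / star square diamond cross circle hexagon triangle / circle diamond cross star triangle square hexagon).

Yes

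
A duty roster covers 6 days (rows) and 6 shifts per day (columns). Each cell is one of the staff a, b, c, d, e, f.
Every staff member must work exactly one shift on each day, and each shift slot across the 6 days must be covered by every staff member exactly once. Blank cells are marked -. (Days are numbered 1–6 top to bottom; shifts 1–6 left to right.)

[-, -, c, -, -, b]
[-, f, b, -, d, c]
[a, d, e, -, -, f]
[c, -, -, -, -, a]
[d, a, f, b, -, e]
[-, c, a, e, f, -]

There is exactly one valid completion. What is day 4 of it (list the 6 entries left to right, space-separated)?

c b d f e a

Day 4, shift 3: day 4 has {a, c} and shift 3 has {a, b, c, e, f}, leaving only d.
Day 4, shift 4: day 4 has {a, c, d} and shift 4 has {b, e}, leaving only f.
Day 1, shift 2: day 1 has {b, c} and shift 2 has {a, c, d, f}, leaving only e.
Day 4, shift 2: day 4 has {a, c, d, f} and shift 2 has {a, c, d, e, f}, leaving only b.
Day 4, shift 5: day 4 has {a, b, c, d, f} and shift 5 has {d, f}, leaving only e.
So day 4 reads: c b d f e a.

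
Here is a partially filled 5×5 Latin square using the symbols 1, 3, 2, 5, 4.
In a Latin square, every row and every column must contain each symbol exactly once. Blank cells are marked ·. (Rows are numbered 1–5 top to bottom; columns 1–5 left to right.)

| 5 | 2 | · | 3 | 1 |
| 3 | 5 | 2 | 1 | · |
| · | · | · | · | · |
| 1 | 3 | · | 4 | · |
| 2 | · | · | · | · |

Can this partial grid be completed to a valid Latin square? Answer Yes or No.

No row or column among the givens repeats a symbol, and propagating forced cells runs into no contradiction.
One valid completion exists (for instance, 5 2 4 3 1 / 3 5 2 1 4 / 4 1 3 2 5 / 1 3 5 4 2 / 2 4 1 5 3).

Yes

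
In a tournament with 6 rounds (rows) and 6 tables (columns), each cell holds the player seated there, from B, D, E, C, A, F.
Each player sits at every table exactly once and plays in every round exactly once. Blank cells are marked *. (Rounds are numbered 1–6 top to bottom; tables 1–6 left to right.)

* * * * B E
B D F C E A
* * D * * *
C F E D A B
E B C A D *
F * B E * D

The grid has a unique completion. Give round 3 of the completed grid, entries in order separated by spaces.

A E D B F C

Round 3, table 1: round 3 has {D} and table 1 has {B, E, C, F}, leaving only A.
Round 1, table 1: round 1 has {B, E} and table 1 has {B, E, C, A, F}, leaving only D.
Round 1, table 3: round 1 has {B, D, E} and table 3 has {B, D, E, C, F}, leaving only A.
Round 1, table 2: round 1 has {B, D, E, A} and table 2 has {B, D, F}, leaving only C.
Round 3, table 2: round 3 has {D, A} and table 2 has {B, D, C, F}, leaving only E.
Round 1, table 4: round 1 has {B, D, E, C, A} and table 4 has {D, E, C, A}, leaving only F.
Round 3, table 4: round 3 has {D, E, A} and table 4 has {D, E, C, A, F}, leaving only B.
Round 5, table 6: round 5 has {B, D, E, C, A} and table 6 has {B, D, E, A}, leaving only F.
Round 3, table 6: round 3 has {B, D, E, A} and table 6 has {B, D, E, A, F}, leaving only C.
Round 3, table 5: round 3 has {B, D, E, C, A} and table 5 has {B, D, E, A}, leaving only F.
So round 3 reads: A E D B F C.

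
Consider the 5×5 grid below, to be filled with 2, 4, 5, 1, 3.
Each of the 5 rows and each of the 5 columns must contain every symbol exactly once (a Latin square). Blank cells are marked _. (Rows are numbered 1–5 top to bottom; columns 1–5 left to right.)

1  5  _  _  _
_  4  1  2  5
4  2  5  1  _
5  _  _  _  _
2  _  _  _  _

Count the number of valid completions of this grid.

Row 1, column 3: eliminating its row and column leaves {2, 4, 3}.
Row 1, column 4: eliminating its row and column leaves {4, 3}.
Row 1, column 5: eliminating its row and column leaves {2, 4, 3}.
Row 2, column 1: eliminating its row and column leaves {3}.
Row 3, column 5: eliminating its row and column leaves {3}.
Row 4, column 2: eliminating its row and column leaves {1, 3}.
Row 4, column 3: eliminating its row and column leaves {2, 4, 3}.
Row 4, column 4: eliminating its row and column leaves {4, 3}.
Row 4, column 5: eliminating its row and column leaves {2, 4, 1, 3}.
Row 5, column 2: eliminating its row and column leaves {1, 3}.
Row 5, column 3: eliminating its row and column leaves {4, 3}.
Row 5, column 4: eliminating its row and column leaves {4, 5, 3}.
Row 5, column 5: eliminating its row and column leaves {4, 1, 3}.
Enumerating the assignments across these blanks that avoid any row or column repeat gives 3 completions.

3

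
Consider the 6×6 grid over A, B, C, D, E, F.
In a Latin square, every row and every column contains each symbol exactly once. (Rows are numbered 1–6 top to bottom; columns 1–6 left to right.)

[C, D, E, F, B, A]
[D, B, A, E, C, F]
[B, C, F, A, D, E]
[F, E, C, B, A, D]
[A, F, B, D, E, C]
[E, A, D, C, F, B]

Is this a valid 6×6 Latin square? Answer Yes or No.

Yes

Each row is a permutation of the 6 symbols, and so is each column.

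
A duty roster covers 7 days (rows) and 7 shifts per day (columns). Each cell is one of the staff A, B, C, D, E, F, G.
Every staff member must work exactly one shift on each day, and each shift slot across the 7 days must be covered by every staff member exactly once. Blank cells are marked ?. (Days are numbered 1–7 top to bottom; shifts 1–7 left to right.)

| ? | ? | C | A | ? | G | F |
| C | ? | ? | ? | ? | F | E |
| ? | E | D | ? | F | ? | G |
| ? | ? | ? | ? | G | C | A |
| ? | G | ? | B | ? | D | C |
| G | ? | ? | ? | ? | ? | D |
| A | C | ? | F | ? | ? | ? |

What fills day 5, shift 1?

F

Day 3, shift 1: day 3 has {D, E, F, G} and shift 1 has {A, C, G}, leaving only B.
Day 3, shift 4: day 3 has {B, D, E, F, G} and shift 4 has {A, B, F}, leaving only C.
Day 3, shift 6: day 3 has {B, C, D, E, F, G} and shift 6 has {C, D, F, G}, leaving only A.
Day 6, shift 4: day 6 has {D, G} and shift 4 has {A, B, C, F}, leaving only E.
Day 4, shift 4: day 4 has {A, C, G} and shift 4 has {A, B, C, E, F}, leaving only D.
Day 2, shift 4: day 2 has {C, E, F} and shift 4 has {A, B, C, D, E, F}, leaving only G.
Day 6, shift 6: day 6 has {D, E, G} and shift 6 has {A, C, D, F, G}, leaving only B.
Day 7, shift 6: day 7 has {A, C, F} and shift 6 has {A, B, C, D, F, G}, leaving only E.
Day 7, shift 7: day 7 has {A, C, E, F} and shift 7 has {A, C, D, E, F, G}, leaving only B.
Day 7, shift 3: day 7 has {A, B, C, E, F} and shift 3 has {C, D}, leaving only G.
Day 7, shift 5: day 7 has {A, B, C, E, F, G} and shift 5 has {F, G}, leaving only D.
Day 5, shift 1 is narrowed to {E, F}.
If it were E, then day 4, shift 2 would be left with no valid symbol.
So day 5, shift 1 must be F.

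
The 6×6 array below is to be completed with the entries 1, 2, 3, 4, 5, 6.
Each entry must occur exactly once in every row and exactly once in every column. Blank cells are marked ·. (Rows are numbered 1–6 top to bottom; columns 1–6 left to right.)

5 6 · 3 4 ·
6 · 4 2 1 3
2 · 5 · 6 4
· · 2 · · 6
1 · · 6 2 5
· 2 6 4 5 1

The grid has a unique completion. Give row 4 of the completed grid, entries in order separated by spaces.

4 1 2 5 3 6

Row 4, column 5: row 4 has {2, 6} and column 5 has {1, 2, 4, 5, 6}, leaving only 3.
Row 4, column 1: row 4 has {2, 3, 6} and column 1 has {1, 2, 5, 6}, leaving only 4.
Row 1, column 3: row 1 has {3, 4, 5, 6} and column 3 has {2, 4, 5, 6}, leaving only 1.
Row 1, column 6: row 1 has {1, 3, 4, 5, 6} and column 6 has {1, 3, 4, 5, 6}, leaving only 2.
Row 2, column 2: row 2 has {1, 2, 3, 4, 6} and column 2 has {2, 6}, leaving only 5.
Row 4, column 2: row 4 has {2, 3, 4, 6} and column 2 has {2, 5, 6}, leaving only 1.
Row 4, column 4: row 4 has {1, 2, 3, 4, 6} and column 4 has {2, 3, 4, 6}, leaving only 5.
So row 4 reads: 4 1 2 5 3 6.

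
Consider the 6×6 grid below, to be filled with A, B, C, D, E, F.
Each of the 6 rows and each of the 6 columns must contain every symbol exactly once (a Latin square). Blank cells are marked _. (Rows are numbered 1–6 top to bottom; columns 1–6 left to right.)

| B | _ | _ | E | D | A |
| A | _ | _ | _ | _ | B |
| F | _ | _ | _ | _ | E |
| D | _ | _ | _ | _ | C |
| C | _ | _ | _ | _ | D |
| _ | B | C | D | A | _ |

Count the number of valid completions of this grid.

20

Row 1, column 2: eliminating its row and column leaves {C, F}.
Row 1, column 3: eliminating its row and column leaves {F}.
Row 2, column 2: eliminating its row and column leaves {C, D, E, F}.
Row 2, column 3: eliminating its row and column leaves {D, E, F}.
Row 2, column 4: eliminating its row and column leaves {C, F}.
Row 2, column 5: eliminating its row and column leaves {C, E, F}.
Row 3, column 2: eliminating its row and column leaves {A, C, D}.
Row 3, column 3: eliminating its row and column leaves {A, B, D}.
Row 3, column 4: eliminating its row and column leaves {A, B, C}.
Row 3, column 5: eliminating its row and column leaves {B, C}.
Row 4, column 2: eliminating its row and column leaves {A, E, F}.
Row 4, column 3: eliminating its row and column leaves {A, B, E, F}.
Row 4, column 4: eliminating its row and column leaves {A, B, F}.
Row 4, column 5: eliminating its row and column leaves {B, E, F}.
Row 5, column 2: eliminating its row and column leaves {A, E, F}.
Row 5, column 3: eliminating its row and column leaves {A, B, E, F}.
Row 5, column 4: eliminating its row and column leaves {A, B, F}.
Row 5, column 5: eliminating its row and column leaves {B, E, F}.
Row 6, column 1: eliminating its row and column leaves {E}.
Row 6, column 6: eliminating its row and column leaves {F}.
Enumerating the assignments across these blanks that avoid any row or column repeat gives 20 completions.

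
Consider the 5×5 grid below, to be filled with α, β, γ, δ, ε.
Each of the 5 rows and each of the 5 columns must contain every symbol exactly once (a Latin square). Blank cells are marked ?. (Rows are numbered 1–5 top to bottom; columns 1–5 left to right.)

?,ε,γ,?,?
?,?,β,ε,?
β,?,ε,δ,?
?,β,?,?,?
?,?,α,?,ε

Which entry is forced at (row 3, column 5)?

Row 4, column 3: row 4 has {β} and column 3 has {α, β, γ, ε}, leaving only δ.
Row 3, column 5 is narrowed to {α, γ}.
If it were α, then row 4, column 4 would be left with no valid symbol.
So row 3, column 5 must be γ.

γ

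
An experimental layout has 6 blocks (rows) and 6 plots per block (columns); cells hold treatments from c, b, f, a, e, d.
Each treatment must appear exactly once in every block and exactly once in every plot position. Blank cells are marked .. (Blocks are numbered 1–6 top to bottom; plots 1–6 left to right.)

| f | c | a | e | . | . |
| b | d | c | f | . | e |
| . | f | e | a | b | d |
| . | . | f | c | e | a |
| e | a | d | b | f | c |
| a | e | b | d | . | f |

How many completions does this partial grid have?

1

Block 1, plot 5: eliminating its block and plot leaves {d}.
Block 1, plot 6: eliminating its block and plot leaves {b}.
Block 2, plot 5: eliminating its block and plot leaves {a}.
Block 3, plot 1: eliminating its block and plot leaves {c}.
Block 4, plot 1: eliminating its block and plot leaves {d}.
Block 4, plot 2: eliminating its block and plot leaves {b}.
Block 6, plot 5: eliminating its block and plot leaves {c}.
Only one assignment across all blanks avoids any block or plot repeat, giving 1 completion.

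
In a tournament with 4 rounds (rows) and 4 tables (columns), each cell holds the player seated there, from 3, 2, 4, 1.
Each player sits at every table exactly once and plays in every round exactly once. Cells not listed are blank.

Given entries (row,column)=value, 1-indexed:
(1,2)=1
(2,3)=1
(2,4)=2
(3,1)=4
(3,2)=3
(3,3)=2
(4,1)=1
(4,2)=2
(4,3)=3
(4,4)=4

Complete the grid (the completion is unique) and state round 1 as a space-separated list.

2 1 4 3

Round 1, table 3: round 1 has {1} and table 3 has {3, 2, 1}, leaving only 4.
Round 1, table 4: round 1 has {4, 1} and table 4 has {2, 4}, leaving only 3.
Round 1, table 1: round 1 has {3, 4, 1} and table 1 has {4, 1}, leaving only 2.
So round 1 reads: 2 1 4 3.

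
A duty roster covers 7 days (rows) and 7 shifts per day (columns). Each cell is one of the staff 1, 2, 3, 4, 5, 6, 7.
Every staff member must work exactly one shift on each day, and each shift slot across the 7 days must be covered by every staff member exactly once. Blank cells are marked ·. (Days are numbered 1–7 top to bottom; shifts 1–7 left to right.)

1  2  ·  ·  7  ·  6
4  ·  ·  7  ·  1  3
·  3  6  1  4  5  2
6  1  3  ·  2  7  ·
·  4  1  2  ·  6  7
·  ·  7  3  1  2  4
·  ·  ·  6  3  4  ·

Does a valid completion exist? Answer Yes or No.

No day or shift among the givens repeats a symbol, and propagating forced cells runs into no contradiction.
One valid completion exists (for instance, 1 2 4 5 7 3 6 / 4 5 2 7 6 1 3 / 7 3 6 1 4 5 2 / 6 1 3 4 2 7 5 / 3 4 1 2 5 6 7 / 5 6 7 3 1 2 4 / 2 7 5 6 3 4 1).

Yes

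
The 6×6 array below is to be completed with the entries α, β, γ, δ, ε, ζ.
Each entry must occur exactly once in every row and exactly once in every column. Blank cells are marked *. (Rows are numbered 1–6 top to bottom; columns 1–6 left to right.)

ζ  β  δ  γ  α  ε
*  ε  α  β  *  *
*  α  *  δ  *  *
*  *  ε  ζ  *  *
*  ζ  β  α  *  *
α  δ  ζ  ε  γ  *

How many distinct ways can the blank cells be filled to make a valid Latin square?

Row 2, column 1: eliminating its row and column leaves {γ, δ}.
Row 2, column 5: eliminating its row and column leaves {δ, ζ}.
Row 2, column 6: eliminating its row and column leaves {γ, δ, ζ}.
Row 3, column 1: eliminating its row and column leaves {β, γ, ε}.
Row 3, column 3: eliminating its row and column leaves {γ}.
Row 3, column 5: eliminating its row and column leaves {β, ε, ζ}.
Row 3, column 6: eliminating its row and column leaves {β, γ, ζ}.
Row 4, column 1: eliminating its row and column leaves {β, γ, δ}.
Row 4, column 2: eliminating its row and column leaves {γ}.
Row 4, column 5: eliminating its row and column leaves {β, δ}.
Row 4, column 6: eliminating its row and column leaves {α, β, γ, δ}.
Row 5, column 1: eliminating its row and column leaves {γ, δ, ε}.
Row 5, column 5: eliminating its row and column leaves {δ, ε}.
Row 5, column 6: eliminating its row and column leaves {γ, δ}.
Row 6, column 6: eliminating its row and column leaves {β}.
Enumerating the assignments across these blanks that avoid any row or column repeat gives 3 completions.

3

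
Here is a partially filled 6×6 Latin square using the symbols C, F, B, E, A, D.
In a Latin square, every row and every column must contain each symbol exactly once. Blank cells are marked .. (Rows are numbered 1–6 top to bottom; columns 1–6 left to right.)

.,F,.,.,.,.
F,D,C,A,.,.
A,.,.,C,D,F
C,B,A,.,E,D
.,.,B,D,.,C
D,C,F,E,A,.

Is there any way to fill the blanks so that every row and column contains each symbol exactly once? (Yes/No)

No

Row 1, column 4: row 1 has {F} and column 4 has {C, E, A, D}, so it must be B.
Row 1, column 1: row 1 has {F, B} and column 1 has {C, F, A, D}, so it must be E.
Now row 5, column 1: row 5 together with column 1 already contain {C, F, B, E, A, D} — every symbol — so nothing can go there. The grid has no valid completion.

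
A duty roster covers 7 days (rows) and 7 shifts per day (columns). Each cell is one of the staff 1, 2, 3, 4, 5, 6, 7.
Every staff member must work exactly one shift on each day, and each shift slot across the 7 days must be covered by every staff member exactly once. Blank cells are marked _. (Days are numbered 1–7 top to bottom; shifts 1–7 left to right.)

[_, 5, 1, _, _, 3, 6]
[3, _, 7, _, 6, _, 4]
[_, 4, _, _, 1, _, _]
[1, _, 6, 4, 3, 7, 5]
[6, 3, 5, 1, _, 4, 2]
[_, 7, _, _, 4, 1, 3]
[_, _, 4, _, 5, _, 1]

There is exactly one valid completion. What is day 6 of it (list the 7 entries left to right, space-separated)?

Day 6, shift 3: day 6 has {1, 3, 4, 7} and shift 3 has {1, 4, 5, 6, 7}, leaving only 2.
Day 6, shift 1: day 6 has {1, 2, 3, 4, 7} and shift 1 has {1, 3, 6}, leaving only 5.
Day 6, shift 4: day 6 has {1, 2, 3, 4, 5, 7} and shift 4 has {1, 4}, leaving only 6.
So day 6 reads: 5 7 2 6 4 1 3.

5 7 2 6 4 1 3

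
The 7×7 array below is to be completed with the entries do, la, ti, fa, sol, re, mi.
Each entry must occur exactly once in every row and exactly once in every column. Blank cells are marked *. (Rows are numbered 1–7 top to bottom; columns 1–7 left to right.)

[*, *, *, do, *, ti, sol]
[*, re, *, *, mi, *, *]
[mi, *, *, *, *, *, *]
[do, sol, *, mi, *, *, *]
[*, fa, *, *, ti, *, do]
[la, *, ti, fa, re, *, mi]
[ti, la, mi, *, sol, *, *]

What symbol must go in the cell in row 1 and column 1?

fa

Row 1, column 2: row 1 has {do, ti, sol} and column 2 has {la, fa, sol, re}, leaving only mi.
Row 6, column 2: row 6 has {la, ti, fa, re, mi} and column 2 has {la, fa, sol, re, mi}, leaving only do.
Row 3, column 2: row 3 has {mi} and column 2 has {do, la, fa, sol, re, mi}, leaving only ti.
Row 6, column 6: row 6 has {do, la, ti, fa, re, mi} and column 6 has {ti}, leaving only sol.
Row 7, column 4: row 7 has {la, ti, sol, mi} and column 4 has {do, fa, mi}, leaving only re.
Row 7, column 7: row 7 has {la, ti, sol, re, mi} and column 7 has {do, sol, mi}, leaving only fa.
Row 7, column 6: row 7 has {la, ti, fa, sol, re, mi} and column 6 has {ti, sol}, leaving only do.
Row 1, column 1 is narrowed to {fa, re}.
If it were re, then row 5, column 4 would be left with no valid symbol.
So row 1, column 1 must be fa.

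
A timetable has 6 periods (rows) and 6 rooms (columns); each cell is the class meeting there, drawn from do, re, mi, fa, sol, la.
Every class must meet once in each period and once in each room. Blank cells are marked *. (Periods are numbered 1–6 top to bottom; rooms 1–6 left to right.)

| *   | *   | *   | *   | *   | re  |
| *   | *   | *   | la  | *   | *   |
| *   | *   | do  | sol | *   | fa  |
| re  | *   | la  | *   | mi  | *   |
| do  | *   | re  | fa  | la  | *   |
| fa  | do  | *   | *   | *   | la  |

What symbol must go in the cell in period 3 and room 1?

Period 3, room 5: period 3 has {do, fa, sol} and room 5 has {mi, la}, leaving only re.
Period 4, room 4: period 4 has {re, mi, la} and room 4 has {fa, sol, la}, leaving only do.
Period 1, room 4: period 1 has {re} and room 4 has {do, fa, sol, la}, leaving only mi.
Period 4, room 6: period 4 has {do, re, mi, la} and room 6 has {re, fa, la}, leaving only sol.
Period 4, room 2: period 4 has {do, re, mi, sol, la} and room 2 has {do}, leaving only fa.
Period 5, room 6: period 5 has {do, re, fa, la} and room 6 has {re, fa, sol, la}, leaving only mi.
Period 2, room 6: period 2 has {la} and room 6 has {re, mi, fa, sol, la}, leaving only do.
Period 5, room 2: period 5 has {do, re, mi, fa, la} and room 2 has {do, fa}, leaving only sol.
Period 1, room 2: period 1 has {re, mi} and room 2 has {do, fa, sol}, leaving only la.
Period 1, room 1: period 1 has {re, mi, la} and room 1 has {do, re, fa}, leaving only sol.
Period 1, room 3: period 1 has {re, mi, sol, la} and room 3 has {do, re, la}, leaving only fa.
Period 1, room 5: period 1 has {re, mi, fa, sol, la} and room 5 has {re, mi, la}, leaving only do.
Period 2, room 1: period 2 has {do, la} and room 1 has {do, re, fa, sol}, leaving only mi.
Period 3 already has {do, re, fa, sol} and room 1 already has {do, re, mi, fa, sol}, so period 3, room 1 must be la.

la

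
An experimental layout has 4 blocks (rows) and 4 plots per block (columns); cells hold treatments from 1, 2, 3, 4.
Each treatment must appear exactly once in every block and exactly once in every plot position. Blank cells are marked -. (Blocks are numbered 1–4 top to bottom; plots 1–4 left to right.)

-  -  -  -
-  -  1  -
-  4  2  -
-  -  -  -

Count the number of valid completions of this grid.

16

Block 1, plot 1: eliminating its block and plot leaves {1, 2, 3, 4}.
Block 1, plot 2: eliminating its block and plot leaves {1, 2, 3}.
Block 1, plot 3: eliminating its block and plot leaves {3, 4}.
Block 1, plot 4: eliminating its block and plot leaves {1, 2, 3, 4}.
Block 2, plot 1: eliminating its block and plot leaves {2, 3, 4}.
Block 2, plot 2: eliminating its block and plot leaves {2, 3}.
Block 2, plot 4: eliminating its block and plot leaves {2, 3, 4}.
Block 3, plot 1: eliminating its block and plot leaves {1, 3}.
Block 3, plot 4: eliminating its block and plot leaves {1, 3}.
Block 4, plot 1: eliminating its block and plot leaves {1, 2, 3, 4}.
Block 4, plot 2: eliminating its block and plot leaves {1, 2, 3}.
Block 4, plot 3: eliminating its block and plot leaves {3, 4}.
Block 4, plot 4: eliminating its block and plot leaves {1, 2, 3, 4}.
Enumerating the assignments across these blanks that avoid any block or plot repeat gives 16 completions.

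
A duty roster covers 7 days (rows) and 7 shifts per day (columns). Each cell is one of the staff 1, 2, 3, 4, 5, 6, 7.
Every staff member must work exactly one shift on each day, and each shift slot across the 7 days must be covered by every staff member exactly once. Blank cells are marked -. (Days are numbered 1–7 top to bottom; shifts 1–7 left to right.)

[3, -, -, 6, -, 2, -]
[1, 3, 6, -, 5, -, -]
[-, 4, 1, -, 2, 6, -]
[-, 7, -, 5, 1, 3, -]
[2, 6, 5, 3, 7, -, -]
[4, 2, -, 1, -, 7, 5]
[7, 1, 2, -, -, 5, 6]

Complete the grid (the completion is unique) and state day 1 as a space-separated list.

Day 1, shift 2: day 1 has {2, 3, 6} and shift 2 has {1, 2, 3, 4, 6, 7}, leaving only 5.
Day 1, shift 5: day 1 has {2, 3, 5, 6} and shift 5 has {1, 2, 5, 7}, leaving only 4.
Day 1, shift 3: day 1 has {2, 3, 4, 5, 6} and shift 3 has {1, 2, 5, 6}, leaving only 7.
Day 1, shift 7: day 1 has {2, 3, 4, 5, 6, 7} and shift 7 has {5, 6}, leaving only 1.
So day 1 reads: 3 5 7 6 4 2 1.

3 5 7 6 4 2 1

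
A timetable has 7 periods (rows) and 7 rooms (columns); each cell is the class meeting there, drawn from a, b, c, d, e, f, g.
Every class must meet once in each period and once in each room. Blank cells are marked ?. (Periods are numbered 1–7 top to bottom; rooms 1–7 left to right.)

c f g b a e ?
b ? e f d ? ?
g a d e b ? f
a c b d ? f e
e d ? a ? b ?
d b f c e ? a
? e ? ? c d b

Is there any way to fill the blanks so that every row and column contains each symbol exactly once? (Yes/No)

No period or room among the givens repeats a symbol, and propagating forced cells runs into no contradiction.
One valid completion exists (for instance, c f g b a e d / b g e f d a c / g a d e b c f / a c b d g f e / e d c a f b g / d b f c e g a / f e a g c d b).

Yes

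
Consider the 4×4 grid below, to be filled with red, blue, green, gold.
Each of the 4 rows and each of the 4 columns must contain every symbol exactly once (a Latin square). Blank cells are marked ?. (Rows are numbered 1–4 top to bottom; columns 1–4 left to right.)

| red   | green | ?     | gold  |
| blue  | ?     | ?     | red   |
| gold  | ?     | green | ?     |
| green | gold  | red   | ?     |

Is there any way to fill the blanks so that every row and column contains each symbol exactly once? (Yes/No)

No

Row 2, column 2: row 2 together with column 2 already contain {red, blue, green, gold} — every symbol — so nothing can go there. The grid has no valid completion.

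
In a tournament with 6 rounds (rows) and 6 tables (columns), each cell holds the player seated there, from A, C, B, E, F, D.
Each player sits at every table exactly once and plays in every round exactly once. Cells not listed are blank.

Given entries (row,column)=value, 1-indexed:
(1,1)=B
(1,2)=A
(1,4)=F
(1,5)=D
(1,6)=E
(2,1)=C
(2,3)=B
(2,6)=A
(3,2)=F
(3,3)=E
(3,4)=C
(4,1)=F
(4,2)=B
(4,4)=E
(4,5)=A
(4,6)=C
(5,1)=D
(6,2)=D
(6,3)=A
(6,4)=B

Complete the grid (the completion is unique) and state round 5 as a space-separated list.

D C F A E B

Round 5, table 4: round 5 has {D} and table 4 has {C, B, E, F}, leaving only A.
Round 1, table 3: round 1 has {A, B, E, F, D} and table 3 has {A, B, E}, leaving only C.
Round 5, table 3: round 5 has {A, D} and table 3 has {A, C, B, E}, leaving only F.
Round 5, table 6: round 5 has {A, F, D} and table 6 has {A, C, E}, leaving only B.
Round 2, table 2: round 2 has {A, C, B} and table 2 has {A, B, F, D}, leaving only E.
Round 5, table 2: round 5 has {A, B, F, D} and table 2 has {A, B, E, F, D}, leaving only C.
Round 5, table 5: round 5 has {A, C, B, F, D} and table 5 has {A, D}, leaving only E.
So round 5 reads: D C F A E B.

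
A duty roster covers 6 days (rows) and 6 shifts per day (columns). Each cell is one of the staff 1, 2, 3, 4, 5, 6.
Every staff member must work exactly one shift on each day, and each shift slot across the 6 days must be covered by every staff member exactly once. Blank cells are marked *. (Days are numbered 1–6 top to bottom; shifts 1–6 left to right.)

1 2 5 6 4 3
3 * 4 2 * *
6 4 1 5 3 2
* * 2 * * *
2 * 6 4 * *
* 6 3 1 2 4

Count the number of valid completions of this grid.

4

Day 2, shift 2: eliminating its day and shift leaves {1, 5}.
Day 2, shift 5: eliminating its day and shift leaves {1, 5, 6}.
Day 2, shift 6: eliminating its day and shift leaves {1, 5, 6}.
Day 4, shift 1: eliminating its day and shift leaves {4, 5}.
Day 4, shift 2: eliminating its day and shift leaves {1, 3, 5}.
Day 4, shift 4: eliminating its day and shift leaves {3}.
Day 4, shift 5: eliminating its day and shift leaves {1, 5, 6}.
Day 4, shift 6: eliminating its day and shift leaves {1, 5, 6}.
Day 5, shift 2: eliminating its day and shift leaves {1, 3, 5}.
Day 5, shift 5: eliminating its day and shift leaves {1, 5}.
Day 5, shift 6: eliminating its day and shift leaves {1, 5}.
Day 6, shift 1: eliminating its day and shift leaves {5}.
Enumerating the assignments across these blanks that avoid any day or shift repeat gives 4 completions.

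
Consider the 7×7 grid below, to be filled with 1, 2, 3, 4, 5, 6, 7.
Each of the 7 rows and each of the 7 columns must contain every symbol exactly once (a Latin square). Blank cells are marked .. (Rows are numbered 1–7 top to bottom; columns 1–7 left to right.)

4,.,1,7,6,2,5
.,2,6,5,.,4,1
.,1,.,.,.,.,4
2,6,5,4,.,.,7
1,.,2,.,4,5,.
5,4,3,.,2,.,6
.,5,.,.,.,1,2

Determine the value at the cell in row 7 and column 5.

Row 1, column 2: row 1 has {1, 2, 4, 5, 6, 7} and column 2 has {1, 2, 4, 5, 6}, leaving only 3.
Row 3, column 3: row 3 has {1, 4} and column 3 has {1, 2, 3, 5, 6}, leaving only 7.
Row 4, column 6: row 4 has {2, 4, 5, 6, 7} and column 6 has {1, 2, 4, 5}, leaving only 3.
Row 3, column 6: row 3 has {1, 4, 7} and column 6 has {1, 2, 3, 4, 5}, leaving only 6.
Row 3, column 1: row 3 has {1, 4, 6, 7} and column 1 has {1, 2, 4, 5}, leaving only 3.
Row 2, column 1: row 2 has {1, 2, 4, 5, 6} and column 1 has {1, 2, 3, 4, 5}, leaving only 7.
Row 2, column 5: row 2 has {1, 2, 4, 5, 6, 7} and column 5 has {2, 4, 6}, leaving only 3.
Row 7 already has {1, 2, 5} and column 5 already has {2, 3, 4, 6}, so row 7, column 5 must be 7.

7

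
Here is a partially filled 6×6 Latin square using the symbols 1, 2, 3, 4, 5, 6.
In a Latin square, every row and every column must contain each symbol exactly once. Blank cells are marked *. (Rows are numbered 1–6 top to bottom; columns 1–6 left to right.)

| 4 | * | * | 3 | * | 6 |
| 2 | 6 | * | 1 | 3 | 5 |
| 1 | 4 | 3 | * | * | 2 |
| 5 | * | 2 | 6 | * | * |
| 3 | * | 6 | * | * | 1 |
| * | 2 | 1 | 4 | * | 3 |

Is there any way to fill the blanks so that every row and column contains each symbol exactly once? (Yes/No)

Yes

No row or column among the givens repeats a symbol, and propagating forced cells runs into no contradiction.
One valid completion exists (for instance, 4 1 5 3 2 6 / 2 6 4 1 3 5 / 1 4 3 5 6 2 / 5 3 2 6 1 4 / 3 5 6 2 4 1 / 6 2 1 4 5 3).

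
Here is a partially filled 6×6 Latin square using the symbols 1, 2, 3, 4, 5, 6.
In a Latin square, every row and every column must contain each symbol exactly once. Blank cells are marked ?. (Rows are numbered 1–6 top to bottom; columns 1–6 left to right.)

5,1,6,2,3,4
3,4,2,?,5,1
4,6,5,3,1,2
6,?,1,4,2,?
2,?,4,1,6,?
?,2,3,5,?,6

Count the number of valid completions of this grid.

2

Row 2, column 4: eliminating its row and column leaves {6}.
Row 4, column 2: eliminating its row and column leaves {3, 5}.
Row 4, column 6: eliminating its row and column leaves {3, 5}.
Row 5, column 2: eliminating its row and column leaves {3, 5}.
Row 5, column 6: eliminating its row and column leaves {3, 5}.
Row 6, column 1: eliminating its row and column leaves {1}.
Row 6, column 5: eliminating its row and column leaves {4}.
Enumerating the assignments across these blanks that avoid any row or column repeat gives 2 completions.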